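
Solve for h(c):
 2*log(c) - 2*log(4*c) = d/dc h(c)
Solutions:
 h(c) = C1 - 4*c*log(2)


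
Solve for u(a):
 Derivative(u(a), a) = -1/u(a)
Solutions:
 u(a) = -sqrt(C1 - 2*a)
 u(a) = sqrt(C1 - 2*a)


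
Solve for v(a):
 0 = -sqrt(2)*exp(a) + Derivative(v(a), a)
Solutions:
 v(a) = C1 + sqrt(2)*exp(a)


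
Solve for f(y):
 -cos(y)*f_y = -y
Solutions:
 f(y) = C1 + Integral(y/cos(y), y)


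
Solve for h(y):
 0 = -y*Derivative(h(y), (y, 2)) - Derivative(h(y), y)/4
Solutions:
 h(y) = C1 + C2*y^(3/4)


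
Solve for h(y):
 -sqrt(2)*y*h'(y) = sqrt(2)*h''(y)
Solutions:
 h(y) = C1 + C2*erf(sqrt(2)*y/2)


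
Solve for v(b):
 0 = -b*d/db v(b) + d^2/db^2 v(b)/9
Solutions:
 v(b) = C1 + C2*erfi(3*sqrt(2)*b/2)


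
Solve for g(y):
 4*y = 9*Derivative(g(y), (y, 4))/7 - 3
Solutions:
 g(y) = C1 + C2*y + C3*y^2 + C4*y^3 + 7*y^5/270 + 7*y^4/72


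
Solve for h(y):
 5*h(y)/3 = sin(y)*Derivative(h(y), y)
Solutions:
 h(y) = C1*(cos(y) - 1)^(5/6)/(cos(y) + 1)^(5/6)


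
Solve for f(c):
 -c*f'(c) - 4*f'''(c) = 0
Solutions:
 f(c) = C1 + Integral(C2*airyai(-2^(1/3)*c/2) + C3*airybi(-2^(1/3)*c/2), c)


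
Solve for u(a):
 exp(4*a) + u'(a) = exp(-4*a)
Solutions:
 u(a) = C1 - cosh(4*a)/2


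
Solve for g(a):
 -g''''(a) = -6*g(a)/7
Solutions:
 g(a) = C1*exp(-6^(1/4)*7^(3/4)*a/7) + C2*exp(6^(1/4)*7^(3/4)*a/7) + C3*sin(6^(1/4)*7^(3/4)*a/7) + C4*cos(6^(1/4)*7^(3/4)*a/7)


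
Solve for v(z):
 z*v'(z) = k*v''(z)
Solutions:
 v(z) = C1 + C2*erf(sqrt(2)*z*sqrt(-1/k)/2)/sqrt(-1/k)


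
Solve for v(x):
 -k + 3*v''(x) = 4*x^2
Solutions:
 v(x) = C1 + C2*x + k*x^2/6 + x^4/9


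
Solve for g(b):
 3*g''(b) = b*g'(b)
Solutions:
 g(b) = C1 + C2*erfi(sqrt(6)*b/6)


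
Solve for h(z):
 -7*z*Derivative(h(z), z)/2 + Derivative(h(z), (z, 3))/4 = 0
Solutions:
 h(z) = C1 + Integral(C2*airyai(14^(1/3)*z) + C3*airybi(14^(1/3)*z), z)


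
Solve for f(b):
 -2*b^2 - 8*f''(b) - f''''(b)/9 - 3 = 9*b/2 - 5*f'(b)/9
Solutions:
 f(b) = C1 + C2*exp(2^(1/3)*b*(-2^(1/3)*(5 + 7*sqrt(1129))^(1/3)/4 + 12/(5 + 7*sqrt(1129))^(1/3)))*sin(2^(1/3)*sqrt(3)*b*(12/(5 + 7*sqrt(1129))^(1/3) + 2^(1/3)*(5 + 7*sqrt(1129))^(1/3)/4)) + C3*exp(2^(1/3)*b*(-2^(1/3)*(5 + 7*sqrt(1129))^(1/3)/4 + 12/(5 + 7*sqrt(1129))^(1/3)))*cos(2^(1/3)*sqrt(3)*b*(12/(5 + 7*sqrt(1129))^(1/3) + 2^(1/3)*(5 + 7*sqrt(1129))^(1/3)/4)) + C4*exp(2^(1/3)*b*(-24/(5 + 7*sqrt(1129))^(1/3) + 2^(1/3)*(5 + 7*sqrt(1129))^(1/3)/2)) + 6*b^3/5 + 5589*b^2/100 + 201879*b/125


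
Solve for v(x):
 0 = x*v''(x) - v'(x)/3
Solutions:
 v(x) = C1 + C2*x^(4/3)


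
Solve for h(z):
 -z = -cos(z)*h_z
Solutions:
 h(z) = C1 + Integral(z/cos(z), z)


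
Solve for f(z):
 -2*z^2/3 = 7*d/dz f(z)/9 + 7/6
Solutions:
 f(z) = C1 - 2*z^3/7 - 3*z/2


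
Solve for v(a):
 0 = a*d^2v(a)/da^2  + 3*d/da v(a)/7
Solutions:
 v(a) = C1 + C2*a^(4/7)


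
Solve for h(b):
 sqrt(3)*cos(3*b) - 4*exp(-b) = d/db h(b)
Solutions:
 h(b) = C1 + sqrt(3)*sin(3*b)/3 + 4*exp(-b)


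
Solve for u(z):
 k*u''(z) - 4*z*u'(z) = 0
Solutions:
 u(z) = C1 + C2*erf(sqrt(2)*z*sqrt(-1/k))/sqrt(-1/k)


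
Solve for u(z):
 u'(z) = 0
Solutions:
 u(z) = C1


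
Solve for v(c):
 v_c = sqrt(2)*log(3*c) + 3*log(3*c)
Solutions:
 v(c) = C1 + sqrt(2)*c*log(c) + 3*c*log(c) - 3*c - sqrt(2)*c + c*log(3^(sqrt(2) + 3))


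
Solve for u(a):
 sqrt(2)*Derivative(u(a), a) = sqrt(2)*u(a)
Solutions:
 u(a) = C1*exp(a)


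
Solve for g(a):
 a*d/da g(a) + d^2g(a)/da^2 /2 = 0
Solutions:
 g(a) = C1 + C2*erf(a)


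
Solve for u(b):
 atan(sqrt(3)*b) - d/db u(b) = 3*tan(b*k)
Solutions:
 u(b) = C1 + b*atan(sqrt(3)*b) - 3*Piecewise((-log(cos(b*k))/k, Ne(k, 0)), (0, True)) - sqrt(3)*log(3*b^2 + 1)/6


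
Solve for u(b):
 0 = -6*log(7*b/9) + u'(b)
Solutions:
 u(b) = C1 + 6*b*log(b) - 6*b + b*log(117649/531441)


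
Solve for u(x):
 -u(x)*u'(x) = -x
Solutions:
 u(x) = -sqrt(C1 + x^2)
 u(x) = sqrt(C1 + x^2)


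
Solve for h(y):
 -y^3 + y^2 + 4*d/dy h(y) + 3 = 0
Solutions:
 h(y) = C1 + y^4/16 - y^3/12 - 3*y/4


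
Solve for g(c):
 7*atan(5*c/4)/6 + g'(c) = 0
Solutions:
 g(c) = C1 - 7*c*atan(5*c/4)/6 + 7*log(25*c^2 + 16)/15


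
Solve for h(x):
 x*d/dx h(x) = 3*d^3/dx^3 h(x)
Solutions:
 h(x) = C1 + Integral(C2*airyai(3^(2/3)*x/3) + C3*airybi(3^(2/3)*x/3), x)


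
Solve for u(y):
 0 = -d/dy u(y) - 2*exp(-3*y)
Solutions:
 u(y) = C1 + 2*exp(-3*y)/3


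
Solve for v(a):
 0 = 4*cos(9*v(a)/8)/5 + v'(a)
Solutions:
 4*a/5 - 4*log(sin(9*v(a)/8) - 1)/9 + 4*log(sin(9*v(a)/8) + 1)/9 = C1


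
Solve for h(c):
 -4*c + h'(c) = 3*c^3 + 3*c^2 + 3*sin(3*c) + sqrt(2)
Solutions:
 h(c) = C1 + 3*c^4/4 + c^3 + 2*c^2 + sqrt(2)*c - cos(3*c)


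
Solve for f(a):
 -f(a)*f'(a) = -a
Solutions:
 f(a) = -sqrt(C1 + a^2)
 f(a) = sqrt(C1 + a^2)


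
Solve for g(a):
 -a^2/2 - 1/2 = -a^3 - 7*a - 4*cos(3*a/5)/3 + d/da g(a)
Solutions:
 g(a) = C1 + a^4/4 - a^3/6 + 7*a^2/2 - a/2 + 20*sin(3*a/5)/9


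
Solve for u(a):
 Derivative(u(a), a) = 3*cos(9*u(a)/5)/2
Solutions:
 -3*a/2 - 5*log(sin(9*u(a)/5) - 1)/18 + 5*log(sin(9*u(a)/5) + 1)/18 = C1


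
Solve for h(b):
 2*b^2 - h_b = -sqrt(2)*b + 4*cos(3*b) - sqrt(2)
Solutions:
 h(b) = C1 + 2*b^3/3 + sqrt(2)*b^2/2 + sqrt(2)*b - 4*sin(3*b)/3


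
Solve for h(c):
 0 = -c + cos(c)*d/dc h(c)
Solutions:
 h(c) = C1 + Integral(c/cos(c), c)


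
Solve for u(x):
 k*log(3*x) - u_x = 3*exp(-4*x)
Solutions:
 u(x) = C1 + k*x*log(x) + k*x*(-1 + log(3)) + 3*exp(-4*x)/4


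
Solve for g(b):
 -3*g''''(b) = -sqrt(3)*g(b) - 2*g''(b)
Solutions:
 g(b) = C1*exp(-sqrt(3)*b*sqrt(1 + sqrt(1 + 3*sqrt(3)))/3) + C2*exp(sqrt(3)*b*sqrt(1 + sqrt(1 + 3*sqrt(3)))/3) + C3*sin(sqrt(3)*b*sqrt(-1 + sqrt(1 + 3*sqrt(3)))/3) + C4*cosh(sqrt(3)*b*sqrt(1 - sqrt(1 + 3*sqrt(3)))/3)


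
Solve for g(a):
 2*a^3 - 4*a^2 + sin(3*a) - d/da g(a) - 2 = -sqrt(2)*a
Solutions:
 g(a) = C1 + a^4/2 - 4*a^3/3 + sqrt(2)*a^2/2 - 2*a - cos(3*a)/3


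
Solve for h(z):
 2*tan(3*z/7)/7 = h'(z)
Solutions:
 h(z) = C1 - 2*log(cos(3*z/7))/3


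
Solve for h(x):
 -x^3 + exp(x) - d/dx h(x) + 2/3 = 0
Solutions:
 h(x) = C1 - x^4/4 + 2*x/3 + exp(x)


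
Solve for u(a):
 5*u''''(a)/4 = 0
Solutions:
 u(a) = C1 + C2*a + C3*a^2 + C4*a^3


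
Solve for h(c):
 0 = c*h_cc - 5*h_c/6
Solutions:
 h(c) = C1 + C2*c^(11/6)


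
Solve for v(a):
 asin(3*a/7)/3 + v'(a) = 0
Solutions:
 v(a) = C1 - a*asin(3*a/7)/3 - sqrt(49 - 9*a^2)/9


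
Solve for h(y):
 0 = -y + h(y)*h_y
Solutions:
 h(y) = -sqrt(C1 + y^2)
 h(y) = sqrt(C1 + y^2)


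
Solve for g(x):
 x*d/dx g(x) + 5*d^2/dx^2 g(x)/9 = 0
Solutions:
 g(x) = C1 + C2*erf(3*sqrt(10)*x/10)


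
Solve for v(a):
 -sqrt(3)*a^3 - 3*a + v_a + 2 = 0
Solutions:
 v(a) = C1 + sqrt(3)*a^4/4 + 3*a^2/2 - 2*a


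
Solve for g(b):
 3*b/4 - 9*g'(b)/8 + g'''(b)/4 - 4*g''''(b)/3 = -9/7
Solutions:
 g(b) = C1 + C2*exp(b*((24*sqrt(5178) + 1727)^(-1/3) + 2 + (24*sqrt(5178) + 1727)^(1/3))/32)*sin(sqrt(3)*b*(-(24*sqrt(5178) + 1727)^(1/3) + (24*sqrt(5178) + 1727)^(-1/3))/32) + C3*exp(b*((24*sqrt(5178) + 1727)^(-1/3) + 2 + (24*sqrt(5178) + 1727)^(1/3))/32)*cos(sqrt(3)*b*(-(24*sqrt(5178) + 1727)^(1/3) + (24*sqrt(5178) + 1727)^(-1/3))/32) + C4*exp(b*(-(24*sqrt(5178) + 1727)^(1/3) - 1/(24*sqrt(5178) + 1727)^(1/3) + 1)/16) + b^2/3 + 8*b/7


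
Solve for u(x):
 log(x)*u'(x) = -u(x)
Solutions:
 u(x) = C1*exp(-li(x))


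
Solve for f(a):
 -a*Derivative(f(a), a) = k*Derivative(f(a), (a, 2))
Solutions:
 f(a) = C1 + C2*sqrt(k)*erf(sqrt(2)*a*sqrt(1/k)/2)


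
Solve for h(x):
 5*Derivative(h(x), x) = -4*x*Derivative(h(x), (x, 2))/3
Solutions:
 h(x) = C1 + C2/x^(11/4)


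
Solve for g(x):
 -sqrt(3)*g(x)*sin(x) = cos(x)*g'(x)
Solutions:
 g(x) = C1*cos(x)^(sqrt(3))


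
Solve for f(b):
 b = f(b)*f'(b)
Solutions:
 f(b) = -sqrt(C1 + b^2)
 f(b) = sqrt(C1 + b^2)


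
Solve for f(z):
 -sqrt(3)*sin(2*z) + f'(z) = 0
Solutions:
 f(z) = C1 - sqrt(3)*cos(2*z)/2


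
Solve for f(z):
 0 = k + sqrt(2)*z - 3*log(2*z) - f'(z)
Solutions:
 f(z) = C1 + k*z + sqrt(2)*z^2/2 - 3*z*log(z) - z*log(8) + 3*z


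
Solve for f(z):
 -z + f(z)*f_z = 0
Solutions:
 f(z) = -sqrt(C1 + z^2)
 f(z) = sqrt(C1 + z^2)


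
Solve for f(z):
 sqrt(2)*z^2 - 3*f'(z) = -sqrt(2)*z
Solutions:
 f(z) = C1 + sqrt(2)*z^3/9 + sqrt(2)*z^2/6


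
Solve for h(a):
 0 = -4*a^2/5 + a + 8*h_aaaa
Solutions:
 h(a) = C1 + C2*a + C3*a^2 + C4*a^3 + a^6/3600 - a^5/960


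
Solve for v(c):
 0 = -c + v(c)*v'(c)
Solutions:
 v(c) = -sqrt(C1 + c^2)
 v(c) = sqrt(C1 + c^2)


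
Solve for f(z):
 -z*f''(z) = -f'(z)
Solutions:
 f(z) = C1 + C2*z^2


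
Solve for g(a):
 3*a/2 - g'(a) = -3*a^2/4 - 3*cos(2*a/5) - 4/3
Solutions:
 g(a) = C1 + a^3/4 + 3*a^2/4 + 4*a/3 + 15*sin(2*a/5)/2


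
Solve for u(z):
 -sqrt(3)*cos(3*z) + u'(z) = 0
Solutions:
 u(z) = C1 + sqrt(3)*sin(3*z)/3


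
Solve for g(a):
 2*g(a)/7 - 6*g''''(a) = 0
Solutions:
 g(a) = C1*exp(-21^(3/4)*a/21) + C2*exp(21^(3/4)*a/21) + C3*sin(21^(3/4)*a/21) + C4*cos(21^(3/4)*a/21)


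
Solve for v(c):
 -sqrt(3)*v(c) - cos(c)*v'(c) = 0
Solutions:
 v(c) = C1*(sin(c) - 1)^(sqrt(3)/2)/(sin(c) + 1)^(sqrt(3)/2)


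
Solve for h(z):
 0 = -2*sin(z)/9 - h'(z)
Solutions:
 h(z) = C1 + 2*cos(z)/9


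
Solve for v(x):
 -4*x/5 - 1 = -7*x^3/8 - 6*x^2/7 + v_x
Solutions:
 v(x) = C1 + 7*x^4/32 + 2*x^3/7 - 2*x^2/5 - x


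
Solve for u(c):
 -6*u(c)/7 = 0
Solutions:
 u(c) = 0


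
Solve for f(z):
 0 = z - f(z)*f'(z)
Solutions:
 f(z) = -sqrt(C1 + z^2)
 f(z) = sqrt(C1 + z^2)


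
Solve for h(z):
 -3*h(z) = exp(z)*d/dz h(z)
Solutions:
 h(z) = C1*exp(3*exp(-z))


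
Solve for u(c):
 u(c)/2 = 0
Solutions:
 u(c) = 0


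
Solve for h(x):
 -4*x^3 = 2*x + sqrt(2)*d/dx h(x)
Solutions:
 h(x) = C1 - sqrt(2)*x^4/2 - sqrt(2)*x^2/2


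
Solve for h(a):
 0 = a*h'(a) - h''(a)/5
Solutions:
 h(a) = C1 + C2*erfi(sqrt(10)*a/2)


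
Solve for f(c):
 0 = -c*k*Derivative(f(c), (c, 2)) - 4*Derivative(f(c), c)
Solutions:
 f(c) = C1 + c^(((re(k) - 4)*re(k) + im(k)^2)/(re(k)^2 + im(k)^2))*(C2*sin(4*log(c)*Abs(im(k))/(re(k)^2 + im(k)^2)) + C3*cos(4*log(c)*im(k)/(re(k)^2 + im(k)^2)))


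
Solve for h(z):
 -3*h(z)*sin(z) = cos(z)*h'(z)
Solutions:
 h(z) = C1*cos(z)^3


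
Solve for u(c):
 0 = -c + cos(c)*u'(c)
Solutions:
 u(c) = C1 + Integral(c/cos(c), c)


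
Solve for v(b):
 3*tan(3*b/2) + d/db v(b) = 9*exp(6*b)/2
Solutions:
 v(b) = C1 + 3*exp(6*b)/4 + 2*log(cos(3*b/2))


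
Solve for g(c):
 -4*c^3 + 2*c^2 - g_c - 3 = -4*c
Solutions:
 g(c) = C1 - c^4 + 2*c^3/3 + 2*c^2 - 3*c


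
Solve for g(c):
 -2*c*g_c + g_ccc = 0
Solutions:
 g(c) = C1 + Integral(C2*airyai(2^(1/3)*c) + C3*airybi(2^(1/3)*c), c)


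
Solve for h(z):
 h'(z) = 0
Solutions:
 h(z) = C1


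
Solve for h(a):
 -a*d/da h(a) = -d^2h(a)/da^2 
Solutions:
 h(a) = C1 + C2*erfi(sqrt(2)*a/2)


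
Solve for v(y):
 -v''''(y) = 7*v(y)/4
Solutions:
 v(y) = (C1*sin(7^(1/4)*y/2) + C2*cos(7^(1/4)*y/2))*exp(-7^(1/4)*y/2) + (C3*sin(7^(1/4)*y/2) + C4*cos(7^(1/4)*y/2))*exp(7^(1/4)*y/2)


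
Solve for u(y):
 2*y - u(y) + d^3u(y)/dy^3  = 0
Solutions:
 u(y) = C3*exp(y) + 2*y + (C1*sin(sqrt(3)*y/2) + C2*cos(sqrt(3)*y/2))*exp(-y/2)


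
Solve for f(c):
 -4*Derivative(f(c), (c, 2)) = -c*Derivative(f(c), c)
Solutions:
 f(c) = C1 + C2*erfi(sqrt(2)*c/4)


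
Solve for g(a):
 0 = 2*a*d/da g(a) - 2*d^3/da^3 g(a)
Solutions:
 g(a) = C1 + Integral(C2*airyai(a) + C3*airybi(a), a)


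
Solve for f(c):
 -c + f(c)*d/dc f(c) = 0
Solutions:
 f(c) = -sqrt(C1 + c^2)
 f(c) = sqrt(C1 + c^2)


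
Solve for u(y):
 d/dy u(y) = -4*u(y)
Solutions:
 u(y) = C1*exp(-4*y)


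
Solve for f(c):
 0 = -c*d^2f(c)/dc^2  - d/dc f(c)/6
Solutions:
 f(c) = C1 + C2*c^(5/6)


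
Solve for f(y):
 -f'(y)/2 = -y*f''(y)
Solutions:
 f(y) = C1 + C2*y^(3/2)


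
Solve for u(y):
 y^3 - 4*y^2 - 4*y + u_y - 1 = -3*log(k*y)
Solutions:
 u(y) = C1 - y^4/4 + 4*y^3/3 + 2*y^2 - 3*y*log(k*y) + 4*y


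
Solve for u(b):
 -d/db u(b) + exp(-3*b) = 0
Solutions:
 u(b) = C1 - exp(-3*b)/3


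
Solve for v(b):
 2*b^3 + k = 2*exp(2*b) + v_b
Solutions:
 v(b) = C1 + b^4/2 + b*k - exp(2*b)


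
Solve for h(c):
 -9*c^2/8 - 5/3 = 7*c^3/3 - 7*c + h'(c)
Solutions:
 h(c) = C1 - 7*c^4/12 - 3*c^3/8 + 7*c^2/2 - 5*c/3


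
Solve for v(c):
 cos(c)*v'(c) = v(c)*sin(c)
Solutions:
 v(c) = C1/cos(c)


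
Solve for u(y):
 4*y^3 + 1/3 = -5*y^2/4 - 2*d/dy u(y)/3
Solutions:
 u(y) = C1 - 3*y^4/2 - 5*y^3/8 - y/2


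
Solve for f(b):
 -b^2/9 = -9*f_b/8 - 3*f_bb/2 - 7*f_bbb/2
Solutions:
 f(b) = C1 + 8*b^3/243 - 32*b^2/243 - 64*b/243 + (C2*sin(3*sqrt(6)*b/14) + C3*cos(3*sqrt(6)*b/14))*exp(-3*b/14)


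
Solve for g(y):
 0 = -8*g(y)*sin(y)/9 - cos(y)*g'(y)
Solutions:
 g(y) = C1*cos(y)^(8/9)


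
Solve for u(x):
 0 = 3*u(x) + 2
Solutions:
 u(x) = -2/3


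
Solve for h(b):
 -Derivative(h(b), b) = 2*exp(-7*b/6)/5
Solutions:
 h(b) = C1 + 12*exp(-7*b/6)/35


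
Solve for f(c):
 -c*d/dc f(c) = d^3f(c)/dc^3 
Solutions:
 f(c) = C1 + Integral(C2*airyai(-c) + C3*airybi(-c), c)


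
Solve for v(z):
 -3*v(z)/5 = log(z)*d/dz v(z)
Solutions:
 v(z) = C1*exp(-3*li(z)/5)


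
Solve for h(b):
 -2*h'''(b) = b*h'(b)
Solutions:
 h(b) = C1 + Integral(C2*airyai(-2^(2/3)*b/2) + C3*airybi(-2^(2/3)*b/2), b)


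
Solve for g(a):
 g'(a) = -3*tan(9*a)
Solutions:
 g(a) = C1 + log(cos(9*a))/3


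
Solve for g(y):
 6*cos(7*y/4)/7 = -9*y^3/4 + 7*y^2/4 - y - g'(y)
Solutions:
 g(y) = C1 - 9*y^4/16 + 7*y^3/12 - y^2/2 - 24*sin(7*y/4)/49


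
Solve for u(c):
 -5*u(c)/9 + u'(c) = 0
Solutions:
 u(c) = C1*exp(5*c/9)


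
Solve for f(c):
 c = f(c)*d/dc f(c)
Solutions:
 f(c) = -sqrt(C1 + c^2)
 f(c) = sqrt(C1 + c^2)


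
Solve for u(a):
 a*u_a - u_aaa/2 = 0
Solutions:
 u(a) = C1 + Integral(C2*airyai(2^(1/3)*a) + C3*airybi(2^(1/3)*a), a)


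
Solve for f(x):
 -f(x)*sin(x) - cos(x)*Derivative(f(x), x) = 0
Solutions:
 f(x) = C1*cos(x)


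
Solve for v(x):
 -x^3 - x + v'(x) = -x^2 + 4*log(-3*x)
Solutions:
 v(x) = C1 + x^4/4 - x^3/3 + x^2/2 + 4*x*log(-x) + 4*x*(-1 + log(3))


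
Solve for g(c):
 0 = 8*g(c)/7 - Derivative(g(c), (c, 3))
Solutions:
 g(c) = C3*exp(2*7^(2/3)*c/7) + (C1*sin(sqrt(3)*7^(2/3)*c/7) + C2*cos(sqrt(3)*7^(2/3)*c/7))*exp(-7^(2/3)*c/7)


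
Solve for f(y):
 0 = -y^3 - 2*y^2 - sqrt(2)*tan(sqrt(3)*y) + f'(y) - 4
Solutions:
 f(y) = C1 + y^4/4 + 2*y^3/3 + 4*y - sqrt(6)*log(cos(sqrt(3)*y))/3


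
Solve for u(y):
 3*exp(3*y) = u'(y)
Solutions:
 u(y) = C1 + exp(3*y)


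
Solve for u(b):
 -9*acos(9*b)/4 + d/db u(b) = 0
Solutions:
 u(b) = C1 + 9*b*acos(9*b)/4 - sqrt(1 - 81*b^2)/4


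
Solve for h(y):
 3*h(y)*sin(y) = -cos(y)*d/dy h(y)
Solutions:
 h(y) = C1*cos(y)^3


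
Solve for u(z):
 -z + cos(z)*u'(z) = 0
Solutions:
 u(z) = C1 + Integral(z/cos(z), z)


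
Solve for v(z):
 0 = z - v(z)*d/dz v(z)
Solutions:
 v(z) = -sqrt(C1 + z^2)
 v(z) = sqrt(C1 + z^2)


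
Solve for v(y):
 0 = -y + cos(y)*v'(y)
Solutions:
 v(y) = C1 + Integral(y/cos(y), y)


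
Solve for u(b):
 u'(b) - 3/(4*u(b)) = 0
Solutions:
 u(b) = -sqrt(C1 + 6*b)/2
 u(b) = sqrt(C1 + 6*b)/2


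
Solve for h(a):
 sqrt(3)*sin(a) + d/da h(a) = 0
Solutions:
 h(a) = C1 + sqrt(3)*cos(a)


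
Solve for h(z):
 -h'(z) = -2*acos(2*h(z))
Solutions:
 Integral(1/acos(2*_y), (_y, h(z))) = C1 + 2*z


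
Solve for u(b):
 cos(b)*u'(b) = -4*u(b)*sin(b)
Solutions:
 u(b) = C1*cos(b)^4


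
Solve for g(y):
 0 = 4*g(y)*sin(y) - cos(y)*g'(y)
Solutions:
 g(y) = C1/cos(y)^4


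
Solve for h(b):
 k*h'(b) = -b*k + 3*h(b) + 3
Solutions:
 h(b) = C1*exp(3*b/k) + b*k/3 + k^2/9 - 1


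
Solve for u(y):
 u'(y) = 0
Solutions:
 u(y) = C1


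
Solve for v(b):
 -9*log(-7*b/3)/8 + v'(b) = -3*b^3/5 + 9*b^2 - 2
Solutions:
 v(b) = C1 - 3*b^4/20 + 3*b^3 + 9*b*log(-b)/8 + b*(-25 - 9*log(3) + 9*log(7))/8


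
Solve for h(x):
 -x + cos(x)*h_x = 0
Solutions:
 h(x) = C1 + Integral(x/cos(x), x)


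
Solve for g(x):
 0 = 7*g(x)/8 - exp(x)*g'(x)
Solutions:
 g(x) = C1*exp(-7*exp(-x)/8)


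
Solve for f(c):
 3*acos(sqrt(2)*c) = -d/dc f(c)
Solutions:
 f(c) = C1 - 3*c*acos(sqrt(2)*c) + 3*sqrt(2)*sqrt(1 - 2*c^2)/2


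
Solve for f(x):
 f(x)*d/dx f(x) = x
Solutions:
 f(x) = -sqrt(C1 + x^2)
 f(x) = sqrt(C1 + x^2)


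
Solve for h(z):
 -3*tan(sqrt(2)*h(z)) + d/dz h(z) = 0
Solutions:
 h(z) = sqrt(2)*(pi - asin(C1*exp(3*sqrt(2)*z)))/2
 h(z) = sqrt(2)*asin(C1*exp(3*sqrt(2)*z))/2


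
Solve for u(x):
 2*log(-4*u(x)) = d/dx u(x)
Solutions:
 -Integral(1/(log(-_y) + 2*log(2)), (_y, u(x)))/2 = C1 - x


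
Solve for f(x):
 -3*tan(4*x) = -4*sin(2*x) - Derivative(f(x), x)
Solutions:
 f(x) = C1 - 3*log(cos(4*x))/4 + 2*cos(2*x)


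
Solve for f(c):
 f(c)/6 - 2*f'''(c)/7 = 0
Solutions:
 f(c) = C3*exp(126^(1/3)*c/6) + (C1*sin(14^(1/3)*3^(1/6)*c/4) + C2*cos(14^(1/3)*3^(1/6)*c/4))*exp(-126^(1/3)*c/12)


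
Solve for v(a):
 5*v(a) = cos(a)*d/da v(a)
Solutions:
 v(a) = C1*sqrt(sin(a) + 1)*(sin(a)^2 + 2*sin(a) + 1)/(sqrt(sin(a) - 1)*(sin(a)^2 - 2*sin(a) + 1))


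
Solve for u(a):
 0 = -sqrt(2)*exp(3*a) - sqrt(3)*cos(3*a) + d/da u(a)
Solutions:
 u(a) = C1 + sqrt(2)*exp(3*a)/3 + sqrt(3)*sin(3*a)/3


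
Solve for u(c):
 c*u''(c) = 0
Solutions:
 u(c) = C1 + C2*c


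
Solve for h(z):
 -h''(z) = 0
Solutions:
 h(z) = C1 + C2*z


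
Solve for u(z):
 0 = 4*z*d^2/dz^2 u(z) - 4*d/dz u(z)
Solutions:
 u(z) = C1 + C2*z^2


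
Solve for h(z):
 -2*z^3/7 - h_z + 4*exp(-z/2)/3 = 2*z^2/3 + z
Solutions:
 h(z) = C1 - z^4/14 - 2*z^3/9 - z^2/2 - 8*exp(-z/2)/3


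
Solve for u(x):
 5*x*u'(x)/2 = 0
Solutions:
 u(x) = C1


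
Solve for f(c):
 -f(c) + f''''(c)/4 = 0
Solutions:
 f(c) = C1*exp(-sqrt(2)*c) + C2*exp(sqrt(2)*c) + C3*sin(sqrt(2)*c) + C4*cos(sqrt(2)*c)


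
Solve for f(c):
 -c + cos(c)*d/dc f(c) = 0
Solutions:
 f(c) = C1 + Integral(c/cos(c), c)


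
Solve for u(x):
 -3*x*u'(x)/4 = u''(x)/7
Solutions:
 u(x) = C1 + C2*erf(sqrt(42)*x/4)


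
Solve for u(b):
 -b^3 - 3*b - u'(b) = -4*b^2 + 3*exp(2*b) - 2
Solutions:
 u(b) = C1 - b^4/4 + 4*b^3/3 - 3*b^2/2 + 2*b - 3*exp(2*b)/2


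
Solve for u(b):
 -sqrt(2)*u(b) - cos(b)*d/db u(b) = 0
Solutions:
 u(b) = C1*(sin(b) - 1)^(sqrt(2)/2)/(sin(b) + 1)^(sqrt(2)/2)


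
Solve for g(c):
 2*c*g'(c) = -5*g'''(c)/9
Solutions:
 g(c) = C1 + Integral(C2*airyai(-18^(1/3)*5^(2/3)*c/5) + C3*airybi(-18^(1/3)*5^(2/3)*c/5), c)


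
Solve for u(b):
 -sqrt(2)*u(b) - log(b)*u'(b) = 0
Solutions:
 u(b) = C1*exp(-sqrt(2)*li(b))


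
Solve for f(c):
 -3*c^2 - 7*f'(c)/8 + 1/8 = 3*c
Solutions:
 f(c) = C1 - 8*c^3/7 - 12*c^2/7 + c/7


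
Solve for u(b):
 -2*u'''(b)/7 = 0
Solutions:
 u(b) = C1 + C2*b + C3*b^2


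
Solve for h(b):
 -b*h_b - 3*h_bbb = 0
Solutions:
 h(b) = C1 + Integral(C2*airyai(-3^(2/3)*b/3) + C3*airybi(-3^(2/3)*b/3), b)


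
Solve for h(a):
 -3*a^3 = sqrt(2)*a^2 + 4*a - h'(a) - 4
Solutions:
 h(a) = C1 + 3*a^4/4 + sqrt(2)*a^3/3 + 2*a^2 - 4*a


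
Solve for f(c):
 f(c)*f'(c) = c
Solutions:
 f(c) = -sqrt(C1 + c^2)
 f(c) = sqrt(C1 + c^2)


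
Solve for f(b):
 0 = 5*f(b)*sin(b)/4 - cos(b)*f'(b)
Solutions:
 f(b) = C1/cos(b)^(5/4)


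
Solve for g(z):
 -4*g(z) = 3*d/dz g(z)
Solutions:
 g(z) = C1*exp(-4*z/3)


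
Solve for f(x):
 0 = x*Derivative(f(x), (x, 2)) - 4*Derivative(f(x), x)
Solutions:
 f(x) = C1 + C2*x^5


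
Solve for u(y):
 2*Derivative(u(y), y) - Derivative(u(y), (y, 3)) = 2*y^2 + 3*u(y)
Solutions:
 u(y) = C1*exp(6^(1/3)*y*(4*3^(1/3)/(sqrt(633) + 27)^(1/3) + 2^(1/3)*(sqrt(633) + 27)^(1/3))/12)*sin(2^(1/3)*3^(1/6)*y*(-2^(1/3)*3^(2/3)*(sqrt(633) + 27)^(1/3)/12 + (sqrt(633) + 27)^(-1/3))) + C2*exp(6^(1/3)*y*(4*3^(1/3)/(sqrt(633) + 27)^(1/3) + 2^(1/3)*(sqrt(633) + 27)^(1/3))/12)*cos(2^(1/3)*3^(1/6)*y*(-2^(1/3)*3^(2/3)*(sqrt(633) + 27)^(1/3)/12 + (sqrt(633) + 27)^(-1/3))) + C3*exp(-6^(1/3)*y*(4*3^(1/3)/(sqrt(633) + 27)^(1/3) + 2^(1/3)*(sqrt(633) + 27)^(1/3))/6) - 2*y^2/3 - 8*y/9 - 16/27


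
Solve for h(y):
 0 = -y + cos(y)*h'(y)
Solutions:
 h(y) = C1 + Integral(y/cos(y), y)


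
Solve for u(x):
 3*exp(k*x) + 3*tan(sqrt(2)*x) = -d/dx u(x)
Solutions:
 u(x) = C1 - 3*Piecewise((exp(k*x)/k, Ne(k, 0)), (x, True)) + 3*sqrt(2)*log(cos(sqrt(2)*x))/2


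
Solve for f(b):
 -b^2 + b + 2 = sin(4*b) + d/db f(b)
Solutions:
 f(b) = C1 - b^3/3 + b^2/2 + 2*b + cos(4*b)/4


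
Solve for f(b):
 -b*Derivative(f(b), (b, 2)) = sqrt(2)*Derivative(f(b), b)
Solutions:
 f(b) = C1 + C2*b^(1 - sqrt(2))


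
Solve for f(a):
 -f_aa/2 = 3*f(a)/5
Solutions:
 f(a) = C1*sin(sqrt(30)*a/5) + C2*cos(sqrt(30)*a/5)


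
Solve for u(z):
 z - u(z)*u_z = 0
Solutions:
 u(z) = -sqrt(C1 + z^2)
 u(z) = sqrt(C1 + z^2)


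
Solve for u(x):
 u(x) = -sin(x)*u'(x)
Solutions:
 u(x) = C1*sqrt(cos(x) + 1)/sqrt(cos(x) - 1)


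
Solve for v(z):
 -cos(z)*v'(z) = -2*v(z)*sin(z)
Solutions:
 v(z) = C1/cos(z)^2


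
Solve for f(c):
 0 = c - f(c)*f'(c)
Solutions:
 f(c) = -sqrt(C1 + c^2)
 f(c) = sqrt(C1 + c^2)


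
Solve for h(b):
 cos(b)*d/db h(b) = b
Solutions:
 h(b) = C1 + Integral(b/cos(b), b)


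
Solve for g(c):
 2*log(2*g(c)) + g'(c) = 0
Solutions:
 Integral(1/(log(_y) + log(2)), (_y, g(c)))/2 = C1 - c


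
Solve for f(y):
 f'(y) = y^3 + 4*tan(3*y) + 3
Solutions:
 f(y) = C1 + y^4/4 + 3*y - 4*log(cos(3*y))/3


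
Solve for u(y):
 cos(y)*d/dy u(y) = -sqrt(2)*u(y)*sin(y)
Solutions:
 u(y) = C1*cos(y)^(sqrt(2))


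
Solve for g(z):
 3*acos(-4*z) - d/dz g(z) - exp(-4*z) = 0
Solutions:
 g(z) = C1 + 3*z*acos(-4*z) + 3*sqrt(1 - 16*z^2)/4 + exp(-4*z)/4


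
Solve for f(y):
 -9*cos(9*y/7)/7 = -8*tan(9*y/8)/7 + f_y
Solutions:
 f(y) = C1 - 64*log(cos(9*y/8))/63 - sin(9*y/7)


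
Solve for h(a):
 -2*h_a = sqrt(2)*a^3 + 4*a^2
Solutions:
 h(a) = C1 - sqrt(2)*a^4/8 - 2*a^3/3


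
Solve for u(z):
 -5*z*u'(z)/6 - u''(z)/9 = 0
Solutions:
 u(z) = C1 + C2*erf(sqrt(15)*z/2)


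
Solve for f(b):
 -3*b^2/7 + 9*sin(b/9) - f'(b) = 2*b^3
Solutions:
 f(b) = C1 - b^4/2 - b^3/7 - 81*cos(b/9)


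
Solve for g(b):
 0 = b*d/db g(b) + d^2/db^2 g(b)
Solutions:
 g(b) = C1 + C2*erf(sqrt(2)*b/2)


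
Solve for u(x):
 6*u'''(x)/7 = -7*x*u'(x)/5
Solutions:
 u(x) = C1 + Integral(C2*airyai(-210^(2/3)*x/30) + C3*airybi(-210^(2/3)*x/30), x)


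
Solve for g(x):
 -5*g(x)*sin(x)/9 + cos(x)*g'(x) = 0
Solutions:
 g(x) = C1/cos(x)^(5/9)


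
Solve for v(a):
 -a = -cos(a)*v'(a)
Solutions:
 v(a) = C1 + Integral(a/cos(a), a)


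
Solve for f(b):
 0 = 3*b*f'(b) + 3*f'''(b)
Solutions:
 f(b) = C1 + Integral(C2*airyai(-b) + C3*airybi(-b), b)


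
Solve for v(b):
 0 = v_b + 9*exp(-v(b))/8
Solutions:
 v(b) = log(C1 - 9*b/8)


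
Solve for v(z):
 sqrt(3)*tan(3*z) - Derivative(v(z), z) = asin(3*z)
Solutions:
 v(z) = C1 - z*asin(3*z) - sqrt(1 - 9*z^2)/3 - sqrt(3)*log(cos(3*z))/3


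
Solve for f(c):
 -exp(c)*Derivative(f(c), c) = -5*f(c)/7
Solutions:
 f(c) = C1*exp(-5*exp(-c)/7)


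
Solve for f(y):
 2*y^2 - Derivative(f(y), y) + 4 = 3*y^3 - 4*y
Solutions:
 f(y) = C1 - 3*y^4/4 + 2*y^3/3 + 2*y^2 + 4*y


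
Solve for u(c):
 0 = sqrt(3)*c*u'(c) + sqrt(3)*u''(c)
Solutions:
 u(c) = C1 + C2*erf(sqrt(2)*c/2)


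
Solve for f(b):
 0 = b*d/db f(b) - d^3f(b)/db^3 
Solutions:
 f(b) = C1 + Integral(C2*airyai(b) + C3*airybi(b), b)


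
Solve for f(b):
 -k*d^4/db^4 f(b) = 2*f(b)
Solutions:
 f(b) = C1*exp(-2^(1/4)*b*(-1/k)^(1/4)) + C2*exp(2^(1/4)*b*(-1/k)^(1/4)) + C3*exp(-2^(1/4)*I*b*(-1/k)^(1/4)) + C4*exp(2^(1/4)*I*b*(-1/k)^(1/4))


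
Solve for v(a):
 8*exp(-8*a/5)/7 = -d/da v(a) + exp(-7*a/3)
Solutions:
 v(a) = C1 - 3*exp(-7*a/3)/7 + 5*exp(-8*a/5)/7


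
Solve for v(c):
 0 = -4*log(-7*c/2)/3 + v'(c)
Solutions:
 v(c) = C1 + 4*c*log(-c)/3 + 4*c*(-1 - log(2) + log(7))/3


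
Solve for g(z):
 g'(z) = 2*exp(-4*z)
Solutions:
 g(z) = C1 - exp(-4*z)/2


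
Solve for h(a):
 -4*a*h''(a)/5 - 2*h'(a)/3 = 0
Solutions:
 h(a) = C1 + C2*a^(1/6)


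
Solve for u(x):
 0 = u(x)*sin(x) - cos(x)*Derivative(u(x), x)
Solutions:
 u(x) = C1/cos(x)


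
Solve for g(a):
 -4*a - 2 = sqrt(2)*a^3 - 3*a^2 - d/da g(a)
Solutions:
 g(a) = C1 + sqrt(2)*a^4/4 - a^3 + 2*a^2 + 2*a


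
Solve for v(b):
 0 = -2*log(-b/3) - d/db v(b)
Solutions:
 v(b) = C1 - 2*b*log(-b) + 2*b*(1 + log(3))


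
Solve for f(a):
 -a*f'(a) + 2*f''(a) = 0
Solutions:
 f(a) = C1 + C2*erfi(a/2)


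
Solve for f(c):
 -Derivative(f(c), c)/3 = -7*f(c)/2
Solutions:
 f(c) = C1*exp(21*c/2)


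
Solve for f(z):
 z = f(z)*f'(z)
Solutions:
 f(z) = -sqrt(C1 + z^2)
 f(z) = sqrt(C1 + z^2)


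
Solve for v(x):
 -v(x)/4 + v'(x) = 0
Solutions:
 v(x) = C1*exp(x/4)


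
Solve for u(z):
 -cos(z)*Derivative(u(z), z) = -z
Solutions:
 u(z) = C1 + Integral(z/cos(z), z)


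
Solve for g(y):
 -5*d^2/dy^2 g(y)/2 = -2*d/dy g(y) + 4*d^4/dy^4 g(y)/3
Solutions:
 g(y) = C1 + C2*exp(2^(1/3)*y*(-(24 + sqrt(826))^(1/3) + 5*2^(1/3)/(24 + sqrt(826))^(1/3))/8)*sin(2^(1/3)*sqrt(3)*y*(5*2^(1/3)/(24 + sqrt(826))^(1/3) + (24 + sqrt(826))^(1/3))/8) + C3*exp(2^(1/3)*y*(-(24 + sqrt(826))^(1/3) + 5*2^(1/3)/(24 + sqrt(826))^(1/3))/8)*cos(2^(1/3)*sqrt(3)*y*(5*2^(1/3)/(24 + sqrt(826))^(1/3) + (24 + sqrt(826))^(1/3))/8) + C4*exp(-2^(1/3)*y*(-(24 + sqrt(826))^(1/3) + 5*2^(1/3)/(24 + sqrt(826))^(1/3))/4)


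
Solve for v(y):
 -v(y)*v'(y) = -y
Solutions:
 v(y) = -sqrt(C1 + y^2)
 v(y) = sqrt(C1 + y^2)


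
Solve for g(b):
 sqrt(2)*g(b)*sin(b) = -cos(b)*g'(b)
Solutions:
 g(b) = C1*cos(b)^(sqrt(2))


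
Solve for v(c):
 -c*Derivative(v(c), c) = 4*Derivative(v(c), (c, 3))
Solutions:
 v(c) = C1 + Integral(C2*airyai(-2^(1/3)*c/2) + C3*airybi(-2^(1/3)*c/2), c)


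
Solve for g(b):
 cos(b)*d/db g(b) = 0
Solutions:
 g(b) = C1


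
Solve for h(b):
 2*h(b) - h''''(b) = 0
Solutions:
 h(b) = C1*exp(-2^(1/4)*b) + C2*exp(2^(1/4)*b) + C3*sin(2^(1/4)*b) + C4*cos(2^(1/4)*b)


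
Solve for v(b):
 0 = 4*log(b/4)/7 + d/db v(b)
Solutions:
 v(b) = C1 - 4*b*log(b)/7 + 4*b/7 + 8*b*log(2)/7


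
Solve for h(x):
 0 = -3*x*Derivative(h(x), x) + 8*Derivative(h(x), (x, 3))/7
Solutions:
 h(x) = C1 + Integral(C2*airyai(21^(1/3)*x/2) + C3*airybi(21^(1/3)*x/2), x)


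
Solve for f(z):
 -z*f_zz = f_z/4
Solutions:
 f(z) = C1 + C2*z^(3/4)


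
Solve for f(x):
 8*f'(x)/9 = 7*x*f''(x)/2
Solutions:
 f(x) = C1 + C2*x^(79/63)


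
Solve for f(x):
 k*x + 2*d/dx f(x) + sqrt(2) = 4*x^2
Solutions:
 f(x) = C1 - k*x^2/4 + 2*x^3/3 - sqrt(2)*x/2


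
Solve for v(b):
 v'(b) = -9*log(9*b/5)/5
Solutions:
 v(b) = C1 - 9*b*log(b)/5 - 18*b*log(3)/5 + 9*b/5 + 9*b*log(5)/5


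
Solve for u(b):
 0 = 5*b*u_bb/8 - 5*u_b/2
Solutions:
 u(b) = C1 + C2*b^5


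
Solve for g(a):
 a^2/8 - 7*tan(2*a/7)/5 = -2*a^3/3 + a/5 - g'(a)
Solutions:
 g(a) = C1 - a^4/6 - a^3/24 + a^2/10 - 49*log(cos(2*a/7))/10


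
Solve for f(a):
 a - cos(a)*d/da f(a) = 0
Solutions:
 f(a) = C1 + Integral(a/cos(a), a)


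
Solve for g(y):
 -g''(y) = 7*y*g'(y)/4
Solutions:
 g(y) = C1 + C2*erf(sqrt(14)*y/4)


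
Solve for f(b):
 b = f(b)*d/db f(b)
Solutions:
 f(b) = -sqrt(C1 + b^2)
 f(b) = sqrt(C1 + b^2)


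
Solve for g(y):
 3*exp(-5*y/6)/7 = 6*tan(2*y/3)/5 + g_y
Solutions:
 g(y) = C1 - 9*log(tan(2*y/3)^2 + 1)/10 - 18*exp(-5*y/6)/35


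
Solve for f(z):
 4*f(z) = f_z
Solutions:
 f(z) = C1*exp(4*z)


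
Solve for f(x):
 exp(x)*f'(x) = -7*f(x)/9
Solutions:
 f(x) = C1*exp(7*exp(-x)/9)


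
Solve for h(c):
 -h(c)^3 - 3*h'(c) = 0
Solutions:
 h(c) = -sqrt(6)*sqrt(-1/(C1 - c))/2
 h(c) = sqrt(6)*sqrt(-1/(C1 - c))/2


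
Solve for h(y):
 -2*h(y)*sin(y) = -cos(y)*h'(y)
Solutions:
 h(y) = C1/cos(y)^2


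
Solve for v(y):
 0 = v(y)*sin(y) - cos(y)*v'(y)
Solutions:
 v(y) = C1/cos(y)


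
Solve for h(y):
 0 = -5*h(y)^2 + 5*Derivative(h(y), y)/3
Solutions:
 h(y) = -1/(C1 + 3*y)


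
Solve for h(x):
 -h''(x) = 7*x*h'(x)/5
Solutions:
 h(x) = C1 + C2*erf(sqrt(70)*x/10)


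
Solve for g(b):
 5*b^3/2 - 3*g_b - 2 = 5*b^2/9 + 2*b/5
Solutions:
 g(b) = C1 + 5*b^4/24 - 5*b^3/81 - b^2/15 - 2*b/3


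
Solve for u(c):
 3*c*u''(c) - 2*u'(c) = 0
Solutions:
 u(c) = C1 + C2*c^(5/3)


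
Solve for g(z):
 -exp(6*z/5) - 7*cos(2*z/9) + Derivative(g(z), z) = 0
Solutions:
 g(z) = C1 + 5*exp(6*z/5)/6 + 63*sin(2*z/9)/2


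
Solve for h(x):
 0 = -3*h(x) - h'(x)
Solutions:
 h(x) = C1*exp(-3*x)


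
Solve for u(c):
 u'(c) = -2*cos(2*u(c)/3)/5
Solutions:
 2*c/5 - 3*log(sin(2*u(c)/3) - 1)/4 + 3*log(sin(2*u(c)/3) + 1)/4 = C1


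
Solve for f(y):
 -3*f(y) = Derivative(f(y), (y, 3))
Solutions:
 f(y) = C3*exp(-3^(1/3)*y) + (C1*sin(3^(5/6)*y/2) + C2*cos(3^(5/6)*y/2))*exp(3^(1/3)*y/2)


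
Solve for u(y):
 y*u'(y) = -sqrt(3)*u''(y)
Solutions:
 u(y) = C1 + C2*erf(sqrt(2)*3^(3/4)*y/6)


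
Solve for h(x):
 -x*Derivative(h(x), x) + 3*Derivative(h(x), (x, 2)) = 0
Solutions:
 h(x) = C1 + C2*erfi(sqrt(6)*x/6)


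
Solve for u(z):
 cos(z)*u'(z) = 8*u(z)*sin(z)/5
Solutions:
 u(z) = C1/cos(z)^(8/5)


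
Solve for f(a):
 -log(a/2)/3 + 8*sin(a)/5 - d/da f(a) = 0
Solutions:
 f(a) = C1 - a*log(a)/3 + a*log(2)/3 + a/3 - 8*cos(a)/5


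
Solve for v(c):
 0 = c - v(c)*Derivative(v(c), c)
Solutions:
 v(c) = -sqrt(C1 + c^2)
 v(c) = sqrt(C1 + c^2)


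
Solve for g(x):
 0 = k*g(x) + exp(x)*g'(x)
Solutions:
 g(x) = C1*exp(k*exp(-x))


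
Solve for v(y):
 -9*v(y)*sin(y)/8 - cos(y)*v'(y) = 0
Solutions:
 v(y) = C1*cos(y)^(9/8)


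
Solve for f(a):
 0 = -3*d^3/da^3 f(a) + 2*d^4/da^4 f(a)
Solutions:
 f(a) = C1 + C2*a + C3*a^2 + C4*exp(3*a/2)


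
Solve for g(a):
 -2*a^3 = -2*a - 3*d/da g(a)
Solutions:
 g(a) = C1 + a^4/6 - a^2/3


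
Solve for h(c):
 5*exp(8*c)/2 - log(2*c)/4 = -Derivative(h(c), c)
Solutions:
 h(c) = C1 + c*log(c)/4 + c*(-1 + log(2))/4 - 5*exp(8*c)/16


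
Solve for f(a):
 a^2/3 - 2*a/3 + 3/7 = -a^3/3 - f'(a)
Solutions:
 f(a) = C1 - a^4/12 - a^3/9 + a^2/3 - 3*a/7


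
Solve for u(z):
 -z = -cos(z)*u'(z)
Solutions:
 u(z) = C1 + Integral(z/cos(z), z)


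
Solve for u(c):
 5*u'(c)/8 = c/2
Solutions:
 u(c) = C1 + 2*c^2/5


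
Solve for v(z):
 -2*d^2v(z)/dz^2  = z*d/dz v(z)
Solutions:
 v(z) = C1 + C2*erf(z/2)


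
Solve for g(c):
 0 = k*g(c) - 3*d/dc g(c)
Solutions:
 g(c) = C1*exp(c*k/3)


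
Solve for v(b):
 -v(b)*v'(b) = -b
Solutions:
 v(b) = -sqrt(C1 + b^2)
 v(b) = sqrt(C1 + b^2)


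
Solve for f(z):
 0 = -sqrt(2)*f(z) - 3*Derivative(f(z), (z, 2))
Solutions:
 f(z) = C1*sin(2^(1/4)*sqrt(3)*z/3) + C2*cos(2^(1/4)*sqrt(3)*z/3)


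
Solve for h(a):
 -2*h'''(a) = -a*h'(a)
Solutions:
 h(a) = C1 + Integral(C2*airyai(2^(2/3)*a/2) + C3*airybi(2^(2/3)*a/2), a)


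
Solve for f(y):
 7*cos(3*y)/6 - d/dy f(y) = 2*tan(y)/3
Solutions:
 f(y) = C1 + 2*log(cos(y))/3 + 7*sin(3*y)/18


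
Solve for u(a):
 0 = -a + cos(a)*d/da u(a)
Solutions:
 u(a) = C1 + Integral(a/cos(a), a)


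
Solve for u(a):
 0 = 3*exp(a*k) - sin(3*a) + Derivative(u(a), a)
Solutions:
 u(a) = C1 - cos(3*a)/3 - 3*exp(a*k)/k


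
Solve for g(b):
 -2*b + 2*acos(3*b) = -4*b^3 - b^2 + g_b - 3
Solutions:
 g(b) = C1 + b^4 + b^3/3 - b^2 + 2*b*acos(3*b) + 3*b - 2*sqrt(1 - 9*b^2)/3


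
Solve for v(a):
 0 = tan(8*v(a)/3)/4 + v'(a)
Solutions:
 v(a) = -3*asin(C1*exp(-2*a/3))/8 + 3*pi/8
 v(a) = 3*asin(C1*exp(-2*a/3))/8


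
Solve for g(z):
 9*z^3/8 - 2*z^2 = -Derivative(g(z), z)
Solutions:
 g(z) = C1 - 9*z^4/32 + 2*z^3/3


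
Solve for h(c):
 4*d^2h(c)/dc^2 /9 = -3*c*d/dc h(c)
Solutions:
 h(c) = C1 + C2*erf(3*sqrt(6)*c/4)


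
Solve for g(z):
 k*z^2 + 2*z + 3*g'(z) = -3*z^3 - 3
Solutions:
 g(z) = C1 - k*z^3/9 - z^4/4 - z^2/3 - z


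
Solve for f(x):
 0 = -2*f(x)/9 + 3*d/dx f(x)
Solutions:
 f(x) = C1*exp(2*x/27)


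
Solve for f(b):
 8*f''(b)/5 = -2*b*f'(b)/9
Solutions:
 f(b) = C1 + C2*erf(sqrt(10)*b/12)


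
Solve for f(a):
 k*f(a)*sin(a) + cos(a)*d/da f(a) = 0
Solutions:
 f(a) = C1*exp(k*log(cos(a)))


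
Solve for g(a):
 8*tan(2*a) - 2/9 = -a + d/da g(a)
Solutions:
 g(a) = C1 + a^2/2 - 2*a/9 - 4*log(cos(2*a))


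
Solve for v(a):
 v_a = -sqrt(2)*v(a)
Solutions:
 v(a) = C1*exp(-sqrt(2)*a)


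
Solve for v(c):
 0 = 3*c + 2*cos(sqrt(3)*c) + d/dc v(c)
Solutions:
 v(c) = C1 - 3*c^2/2 - 2*sqrt(3)*sin(sqrt(3)*c)/3


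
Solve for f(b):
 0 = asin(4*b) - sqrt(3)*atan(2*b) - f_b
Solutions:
 f(b) = C1 + b*asin(4*b) + sqrt(1 - 16*b^2)/4 - sqrt(3)*(b*atan(2*b) - log(4*b^2 + 1)/4)


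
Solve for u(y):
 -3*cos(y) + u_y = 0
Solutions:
 u(y) = C1 + 3*sin(y)


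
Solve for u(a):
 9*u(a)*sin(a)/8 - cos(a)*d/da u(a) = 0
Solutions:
 u(a) = C1/cos(a)^(9/8)


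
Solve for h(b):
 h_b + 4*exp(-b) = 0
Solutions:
 h(b) = C1 + 4*exp(-b)


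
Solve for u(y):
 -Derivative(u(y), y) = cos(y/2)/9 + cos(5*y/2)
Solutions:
 u(y) = C1 - 2*sin(y/2)/9 - 2*sin(5*y/2)/5


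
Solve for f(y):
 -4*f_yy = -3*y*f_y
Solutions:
 f(y) = C1 + C2*erfi(sqrt(6)*y/4)


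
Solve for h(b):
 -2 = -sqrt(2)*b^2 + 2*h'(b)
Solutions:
 h(b) = C1 + sqrt(2)*b^3/6 - b


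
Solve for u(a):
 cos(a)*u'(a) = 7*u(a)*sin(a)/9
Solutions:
 u(a) = C1/cos(a)^(7/9)


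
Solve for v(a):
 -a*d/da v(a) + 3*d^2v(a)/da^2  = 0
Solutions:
 v(a) = C1 + C2*erfi(sqrt(6)*a/6)


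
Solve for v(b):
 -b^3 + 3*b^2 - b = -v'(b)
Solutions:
 v(b) = C1 + b^4/4 - b^3 + b^2/2


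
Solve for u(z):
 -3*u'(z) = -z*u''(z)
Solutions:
 u(z) = C1 + C2*z^4


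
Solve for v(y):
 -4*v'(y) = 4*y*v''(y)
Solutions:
 v(y) = C1 + C2*log(y)


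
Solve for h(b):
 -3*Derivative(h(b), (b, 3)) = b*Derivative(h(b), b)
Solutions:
 h(b) = C1 + Integral(C2*airyai(-3^(2/3)*b/3) + C3*airybi(-3^(2/3)*b/3), b)


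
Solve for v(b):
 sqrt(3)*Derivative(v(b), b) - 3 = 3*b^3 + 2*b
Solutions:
 v(b) = C1 + sqrt(3)*b^4/4 + sqrt(3)*b^2/3 + sqrt(3)*b


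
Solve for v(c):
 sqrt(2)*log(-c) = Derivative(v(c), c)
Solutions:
 v(c) = C1 + sqrt(2)*c*log(-c) - sqrt(2)*c


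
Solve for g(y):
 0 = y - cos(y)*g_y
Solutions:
 g(y) = C1 + Integral(y/cos(y), y)


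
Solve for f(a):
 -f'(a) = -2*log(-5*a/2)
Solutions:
 f(a) = C1 + 2*a*log(-a) + 2*a*(-1 - log(2) + log(5))


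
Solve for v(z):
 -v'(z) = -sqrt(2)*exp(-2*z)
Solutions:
 v(z) = C1 - sqrt(2)*exp(-2*z)/2


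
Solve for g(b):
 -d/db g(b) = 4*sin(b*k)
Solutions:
 g(b) = C1 + 4*cos(b*k)/k


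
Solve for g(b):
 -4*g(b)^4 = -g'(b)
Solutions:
 g(b) = (-1/(C1 + 12*b))^(1/3)
 g(b) = (-1/(C1 + 4*b))^(1/3)*(-3^(2/3) - 3*3^(1/6)*I)/6
 g(b) = (-1/(C1 + 4*b))^(1/3)*(-3^(2/3) + 3*3^(1/6)*I)/6


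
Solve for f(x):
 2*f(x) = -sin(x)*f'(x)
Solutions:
 f(x) = C1*(cos(x) + 1)/(cos(x) - 1)


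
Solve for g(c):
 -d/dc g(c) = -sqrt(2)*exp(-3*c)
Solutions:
 g(c) = C1 - sqrt(2)*exp(-3*c)/3


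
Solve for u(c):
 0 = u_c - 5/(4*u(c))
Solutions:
 u(c) = -sqrt(C1 + 10*c)/2
 u(c) = sqrt(C1 + 10*c)/2


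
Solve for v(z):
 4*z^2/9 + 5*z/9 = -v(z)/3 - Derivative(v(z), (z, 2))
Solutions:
 v(z) = C1*sin(sqrt(3)*z/3) + C2*cos(sqrt(3)*z/3) - 4*z^2/3 - 5*z/3 + 8


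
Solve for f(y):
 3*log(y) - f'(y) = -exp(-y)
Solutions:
 f(y) = C1 + 3*y*log(y) - 3*y - exp(-y)


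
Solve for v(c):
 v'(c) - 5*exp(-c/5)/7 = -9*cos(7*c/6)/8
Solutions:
 v(c) = C1 - 27*sin(7*c/6)/28 - 25*exp(-c/5)/7


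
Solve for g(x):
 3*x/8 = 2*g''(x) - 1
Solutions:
 g(x) = C1 + C2*x + x^3/32 + x^2/4


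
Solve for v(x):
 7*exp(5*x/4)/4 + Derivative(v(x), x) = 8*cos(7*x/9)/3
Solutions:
 v(x) = C1 - 7*exp(5*x/4)/5 + 24*sin(7*x/9)/7


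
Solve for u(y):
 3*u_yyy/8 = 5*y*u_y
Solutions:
 u(y) = C1 + Integral(C2*airyai(2*3^(2/3)*5^(1/3)*y/3) + C3*airybi(2*3^(2/3)*5^(1/3)*y/3), y)


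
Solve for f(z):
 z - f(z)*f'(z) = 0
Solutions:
 f(z) = -sqrt(C1 + z^2)
 f(z) = sqrt(C1 + z^2)


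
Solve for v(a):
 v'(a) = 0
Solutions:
 v(a) = C1


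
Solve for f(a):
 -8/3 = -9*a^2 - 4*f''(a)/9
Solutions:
 f(a) = C1 + C2*a - 27*a^4/16 + 3*a^2


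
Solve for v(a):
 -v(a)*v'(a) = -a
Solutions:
 v(a) = -sqrt(C1 + a^2)
 v(a) = sqrt(C1 + a^2)


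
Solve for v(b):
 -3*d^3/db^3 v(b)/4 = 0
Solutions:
 v(b) = C1 + C2*b + C3*b^2


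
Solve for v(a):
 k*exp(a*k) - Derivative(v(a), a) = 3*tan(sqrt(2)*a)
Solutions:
 v(a) = C1 + k*Piecewise((exp(a*k)/k, Ne(k, 0)), (a, True)) + 3*sqrt(2)*log(cos(sqrt(2)*a))/2


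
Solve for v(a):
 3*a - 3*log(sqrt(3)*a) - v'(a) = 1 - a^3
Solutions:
 v(a) = C1 + a^4/4 + 3*a^2/2 - 3*a*log(a) - 3*a*log(3)/2 + 2*a


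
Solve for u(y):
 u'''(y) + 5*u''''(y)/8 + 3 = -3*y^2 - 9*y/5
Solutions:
 u(y) = C1 + C2*y + C3*y^2 + C4*exp(-8*y/5) - y^5/20 + 13*y^4/160 - 45*y^3/64


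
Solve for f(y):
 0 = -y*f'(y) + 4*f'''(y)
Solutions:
 f(y) = C1 + Integral(C2*airyai(2^(1/3)*y/2) + C3*airybi(2^(1/3)*y/2), y)


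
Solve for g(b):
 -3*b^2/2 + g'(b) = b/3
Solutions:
 g(b) = C1 + b^3/2 + b^2/6


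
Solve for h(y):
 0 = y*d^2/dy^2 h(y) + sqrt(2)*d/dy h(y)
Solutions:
 h(y) = C1 + C2*y^(1 - sqrt(2))


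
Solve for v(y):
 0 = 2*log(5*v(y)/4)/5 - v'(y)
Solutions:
 5*Integral(1/(-log(_y) - log(5) + 2*log(2)), (_y, v(y)))/2 = C1 - y


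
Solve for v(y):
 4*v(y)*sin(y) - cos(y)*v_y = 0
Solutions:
 v(y) = C1/cos(y)^4


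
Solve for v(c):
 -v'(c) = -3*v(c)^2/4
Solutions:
 v(c) = -4/(C1 + 3*c)


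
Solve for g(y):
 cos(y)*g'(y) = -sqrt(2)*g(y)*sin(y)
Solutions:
 g(y) = C1*cos(y)^(sqrt(2))


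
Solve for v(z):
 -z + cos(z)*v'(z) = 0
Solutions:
 v(z) = C1 + Integral(z/cos(z), z)


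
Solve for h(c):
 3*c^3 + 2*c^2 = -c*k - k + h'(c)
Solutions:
 h(c) = C1 + 3*c^4/4 + 2*c^3/3 + c^2*k/2 + c*k


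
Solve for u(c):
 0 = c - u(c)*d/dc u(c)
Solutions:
 u(c) = -sqrt(C1 + c^2)
 u(c) = sqrt(C1 + c^2)


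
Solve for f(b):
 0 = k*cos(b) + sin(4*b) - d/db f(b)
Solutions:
 f(b) = C1 + k*sin(b) - cos(4*b)/4


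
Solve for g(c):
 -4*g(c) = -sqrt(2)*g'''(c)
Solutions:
 g(c) = C3*exp(sqrt(2)*c) + (C1*sin(sqrt(6)*c/2) + C2*cos(sqrt(6)*c/2))*exp(-sqrt(2)*c/2)


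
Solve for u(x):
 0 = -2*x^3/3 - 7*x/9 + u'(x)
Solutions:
 u(x) = C1 + x^4/6 + 7*x^2/18


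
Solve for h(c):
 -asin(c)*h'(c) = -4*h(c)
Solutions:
 h(c) = C1*exp(4*Integral(1/asin(c), c))


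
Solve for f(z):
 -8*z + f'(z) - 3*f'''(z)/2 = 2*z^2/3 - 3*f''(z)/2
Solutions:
 f(z) = C1 + C2*exp(z*(3 - sqrt(33))/6) + C3*exp(z*(3 + sqrt(33))/6) + 2*z^3/9 + 3*z^2 - 7*z


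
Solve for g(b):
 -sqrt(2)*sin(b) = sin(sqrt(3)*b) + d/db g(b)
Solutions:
 g(b) = C1 + sqrt(2)*cos(b) + sqrt(3)*cos(sqrt(3)*b)/3


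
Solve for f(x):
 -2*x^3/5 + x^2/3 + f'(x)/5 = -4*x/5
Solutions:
 f(x) = C1 + x^4/2 - 5*x^3/9 - 2*x^2


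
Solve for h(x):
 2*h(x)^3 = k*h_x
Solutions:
 h(x) = -sqrt(2)*sqrt(-k/(C1*k + 2*x))/2
 h(x) = sqrt(2)*sqrt(-k/(C1*k + 2*x))/2
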